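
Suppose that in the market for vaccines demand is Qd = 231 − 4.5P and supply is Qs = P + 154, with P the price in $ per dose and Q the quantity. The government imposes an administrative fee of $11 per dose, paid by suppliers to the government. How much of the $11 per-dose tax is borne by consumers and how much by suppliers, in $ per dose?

Without the tax, 231 − 4.5P = P + 154 gives 5.5P = 77, so P* = $14 and Q* = 168.
With the tax collected from suppliers, supply shifts: Qs = (P − 11) + 154.
Solving gives Q = 159 with consumers paying $16 and suppliers receiving $5 (the $11 wedge).
Burden on consumers: $2; on suppliers: $9. (They sum to $11.)
The less price-elastic side of the market bears the larger share of a per-unit tax.

Consumers bear $2 per dose; suppliers bear $9 per dose.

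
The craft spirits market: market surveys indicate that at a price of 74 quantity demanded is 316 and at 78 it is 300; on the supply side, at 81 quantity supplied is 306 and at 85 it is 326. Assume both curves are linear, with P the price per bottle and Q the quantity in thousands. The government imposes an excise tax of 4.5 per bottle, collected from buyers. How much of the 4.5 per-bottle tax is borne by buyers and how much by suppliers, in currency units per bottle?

Buyers bear 2.5 per bottle; suppliers bear 2 per bottle.

Demand slope: (300 − 316)/(78 − 74) = -4, so Qd = 612 − 4P.
Supply slope: (326 − 306)/(85 − 81) = 5, so Qs = 5P − 99.
Without the tax, 612 − 4P = 5P − 99 gives 9P = 711, so P* = 79 and Q* = 296.
With the tax collected from buyers, demand (in seller-price terms) shifts: Qd = 612 − 4(P + 4.5).
Solving gives Q = 286 with buyers paying 81.5 and suppliers receiving 77 (the 4.5 wedge).
Burden on buyers: 2.5; on suppliers: 2. (They sum to 4.5.)
The less price-elastic side of the market bears the larger share of a per-unit tax.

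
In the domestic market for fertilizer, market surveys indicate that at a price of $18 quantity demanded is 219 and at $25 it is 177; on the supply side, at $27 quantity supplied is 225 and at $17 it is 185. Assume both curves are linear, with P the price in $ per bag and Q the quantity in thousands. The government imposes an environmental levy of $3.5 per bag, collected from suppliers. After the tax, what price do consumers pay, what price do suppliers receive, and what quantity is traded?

Demand slope: (177 − 219)/(25 − 18) = -6, so Qd = 327 − 6P.
Supply slope: (185 − 225)/(17 − 27) = 4, so Qs = 4P + 117.
Without the tax, 327 − 6P = 4P + 117 gives 10P = 210, so P* = $21 and Q* = 201.
With the tax collected from suppliers, supply shifts: Qs = 4(P − 3.5) + 117.
New equilibrium: consumers pay $22.4, suppliers receive $18.9, Q = 192.6. (Wedge: Pb − Ps = 3.5.)

Consumers pay $22.4; suppliers receive $18.9; quantity = 192.6.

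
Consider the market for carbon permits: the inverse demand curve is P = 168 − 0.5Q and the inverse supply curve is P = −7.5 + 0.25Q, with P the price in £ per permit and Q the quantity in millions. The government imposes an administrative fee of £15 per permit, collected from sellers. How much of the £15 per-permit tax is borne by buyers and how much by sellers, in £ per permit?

Rewrite in direct form: Qd = 336 − 2P and Qs = 4P + 30.
Without the tax, 336 − 2P = 4P + 30 gives 6P = 306, so P* = £51 and Q* = 234.
With the tax collected from sellers, supply shifts: Qs = 4(P − 15) + 30.
New equilibrium: buyers pay £61, sellers receive £46, Q = 214. (Wedge: Pb − Ps = 15.)
Burden on buyers: £10; on sellers: £5. (They sum to £15.)
The less price-elastic side of the market bears the larger share of a per-unit tax.

Buyers bear £10 per permit; sellers bear £5 per permit.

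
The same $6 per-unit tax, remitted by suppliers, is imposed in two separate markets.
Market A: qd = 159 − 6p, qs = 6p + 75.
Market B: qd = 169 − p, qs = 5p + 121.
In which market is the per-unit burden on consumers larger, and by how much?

Market B, by $2.

Market A: pre-tax p* = $7, q* = 117; post-tax q = 99; per-unit burden on consumers = $3.
Market B: pre-tax p* = $8, q* = 161; post-tax q = 156; per-unit burden on consumers = $5.
Difference: $3 vs $5 → market B is larger by $2.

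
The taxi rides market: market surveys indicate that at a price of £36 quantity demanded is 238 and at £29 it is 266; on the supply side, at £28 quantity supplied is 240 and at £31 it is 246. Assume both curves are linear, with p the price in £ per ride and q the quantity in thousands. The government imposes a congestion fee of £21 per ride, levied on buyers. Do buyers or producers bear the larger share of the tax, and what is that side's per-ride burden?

Producers bear the larger share: £14 per ride.

Demand slope: (266 − 238)/(29 − 36) = -4, so qd = 382 − 4p.
Supply slope: (246 − 240)/(31 − 28) = 2, so qs = 2p + 184.
Without the tax, 382 − 4p = 2p + 184 gives 6p = 198, so p* = £33 and q* = 250.
With the tax collected from buyers, demand (in seller-price terms) shifts: qd = 382 − 4(p + 21).
Solving gives q = 222 with buyers paying £40 and producers receiving £19 (the £21 wedge).
Per-ride burden: buyers £7, producers £14.
Producers take the larger share because supply is less price-elastic here (demand slope 4 vs supply slope 2).
The less price-elastic side of the market bears the larger share of a per-unit tax.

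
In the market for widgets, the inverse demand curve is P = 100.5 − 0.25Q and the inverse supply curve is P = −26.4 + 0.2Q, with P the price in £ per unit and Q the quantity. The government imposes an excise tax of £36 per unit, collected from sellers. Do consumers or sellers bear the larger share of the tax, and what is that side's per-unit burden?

Rewrite in direct form: Qd = 402 − 4P and Qs = 5P + 132.
Before the tax: set 402 − 4P = 5P + 132 → P* = £30, Q* = 282.
With the tax collected from sellers, supply shifts: Qs = 5(P − 36) + 132.
New equilibrium: consumers pay £50, sellers receive £14, Q = 202. (Wedge: Pb − Ps = 36.)
Per-unit burden: consumers £20, sellers £16.
Consumers take the larger share because demand is less price-elastic here (demand slope 4 vs supply slope 5).
The less price-elastic side of the market bears the larger share of a per-unit tax.

Consumers bear the larger share: £20 per unit.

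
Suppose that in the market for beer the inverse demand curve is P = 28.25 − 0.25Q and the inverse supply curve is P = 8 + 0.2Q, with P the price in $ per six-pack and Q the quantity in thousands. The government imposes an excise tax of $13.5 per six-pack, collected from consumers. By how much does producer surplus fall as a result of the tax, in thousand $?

Inverting to Q(P) form: Qd = 113 − 4P; Qs = 5P − 40.
Without the tax, 113 − 4P = 5P − 40 gives 9P = 153, so P* = $17 and Q* = 45.
With the tax collected from consumers, demand (in seller-price terms) shifts: Qd = 113 − 4(P + 13.5).
New equilibrium: consumers pay $24.5, producers receive $11, Q = 15. (Wedge: Pb − Ps = 13.5.)
ΔPS is the trapezoid between Q = 15 and Q = 45 of height $6: ½ · (45 + 15) · 6 = $180.

Producer surplus falls by $180 thousand.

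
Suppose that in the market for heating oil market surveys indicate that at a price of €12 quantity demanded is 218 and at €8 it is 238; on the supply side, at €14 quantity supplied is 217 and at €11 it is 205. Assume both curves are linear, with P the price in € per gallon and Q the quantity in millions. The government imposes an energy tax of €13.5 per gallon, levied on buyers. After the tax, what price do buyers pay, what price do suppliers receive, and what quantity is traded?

Buyers pay €19; suppliers receive €5.5; quantity = 183.

Demand slope: (238 − 218)/(8 − 12) = -5, so Qd = 278 − 5P.
Supply slope: (205 − 217)/(11 − 14) = 4, so Qs = 4P + 161.
Before the tax: set 278 − 5P = 4P + 161 → P* = €13, Q* = 213.
With the tax collected from buyers, demand (in seller-price terms) shifts: Qd = 278 − 5(P + 13.5).
New equilibrium: buyers pay €19, suppliers receive €5.5, Q = 183. (Wedge: Pb − Ps = 13.5.)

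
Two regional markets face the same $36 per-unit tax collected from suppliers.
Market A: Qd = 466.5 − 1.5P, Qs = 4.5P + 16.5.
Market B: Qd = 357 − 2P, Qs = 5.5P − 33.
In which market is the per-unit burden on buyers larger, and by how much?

Market A, by $0.6.

Market A: pre-tax P* = $75, Q* = 354; post-tax Q = 313.5; per-unit burden on buyers = $27.
Market B: pre-tax P* = $52, Q* = 253; post-tax Q = 200.2; per-unit burden on buyers = $26.4.
Difference: $27 vs $26.4 → market A is larger by $0.6.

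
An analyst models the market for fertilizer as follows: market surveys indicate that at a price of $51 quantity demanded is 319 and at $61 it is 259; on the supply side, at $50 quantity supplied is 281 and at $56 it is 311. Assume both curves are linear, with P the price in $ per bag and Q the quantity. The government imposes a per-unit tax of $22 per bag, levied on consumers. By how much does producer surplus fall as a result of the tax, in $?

Producer surplus falls by $3252.

Demand slope: (259 − 319)/(61 − 51) = -6, so Qd = 625 − 6P.
Supply slope: (311 − 281)/(56 − 50) = 5, so Qs = 5P + 31.
Without the tax, 625 − 6P = 5P + 31 gives 11P = 594, so P* = $54 and Q* = 301.
With the tax collected from consumers, demand (in seller-price terms) shifts: Qd = 625 − 6(P + 22).
Solving gives Q = 241 with consumers paying $64 and sellers receiving $42 (the $22 wedge).
ΔPS is the trapezoid between Q = 241 and Q = 301 of height $12: ½ · (301 + 241) · 12 = $3252.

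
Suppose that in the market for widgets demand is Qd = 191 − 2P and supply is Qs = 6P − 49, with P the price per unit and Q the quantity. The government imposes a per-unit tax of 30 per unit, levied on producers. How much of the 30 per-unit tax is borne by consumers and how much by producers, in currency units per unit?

Without the tax, 191 − 2P = 6P − 49 gives 8P = 240, so P* = 30 and Q* = 131.
With the tax collected from producers, supply shifts: Qs = 6(P − 30) − 49.
New equilibrium: consumers pay 52.5, producers receive 22.5, Q = 86. (Wedge: Pb − Ps = 30.)
Burden on consumers: 22.5; on producers: 7.5. (They sum to 30.)
The less price-elastic side of the market bears the larger share of a per-unit tax.

Consumers bear 22.5 per unit; producers bear 7.5 per unit.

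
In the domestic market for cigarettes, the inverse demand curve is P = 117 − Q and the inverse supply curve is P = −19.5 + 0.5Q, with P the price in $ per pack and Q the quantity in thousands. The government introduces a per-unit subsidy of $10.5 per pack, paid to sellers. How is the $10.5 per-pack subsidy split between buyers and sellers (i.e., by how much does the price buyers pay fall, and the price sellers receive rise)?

Rewrite in direct form: Qd = 117 − P and Qs = 2P + 39.
Before the subsidy: set 117 − P = 2P + 39 → P* = $26, Q* = 91.
With a per-unit subsidy paid to sellers, each receives P + 10.5 per unit sold, so supply becomes Qs = 2(P + 10.5) + 39.
Solving gives Q = 98 with buyers paying $19 and sellers receiving $29.5 (the $10.5 wedge).
Gain to buyers: $7; to sellers: $3.5. (They sum to $10.5.)

Buyers gain $7 per pack; sellers gain $3.5 per pack.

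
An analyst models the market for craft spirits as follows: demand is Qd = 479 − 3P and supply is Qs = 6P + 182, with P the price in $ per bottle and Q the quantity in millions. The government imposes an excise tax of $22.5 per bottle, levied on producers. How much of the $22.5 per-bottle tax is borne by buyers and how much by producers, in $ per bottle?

Before the tax: set 479 − 3P = 6P + 182 → P* = $33, Q* = 380.
With the tax collected from producers, supply shifts: Qs = 6(P − 22.5) + 182.
Solving gives Q = 335 with buyers paying $48 and producers receiving $25.5 (the $22.5 wedge).
Burden on buyers: $15; on producers: $7.5. (They sum to $22.5.)
The less price-elastic side of the market bears the larger share of a per-unit tax.

Buyers bear $15 per bottle; producers bear $7.5 per bottle.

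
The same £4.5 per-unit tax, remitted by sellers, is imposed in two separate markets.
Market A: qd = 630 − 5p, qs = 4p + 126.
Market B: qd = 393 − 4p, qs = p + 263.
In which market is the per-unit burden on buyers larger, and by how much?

Market A: pre-tax p* = £56, q* = 350; post-tax q = 340; per-unit burden on buyers = £2.
Market B: pre-tax p* = £26, q* = 289; post-tax q = 285.4; per-unit burden on buyers = £0.9.
Difference: £2 vs £0.9 → market A is larger by £1.1.

Market A, by £1.1.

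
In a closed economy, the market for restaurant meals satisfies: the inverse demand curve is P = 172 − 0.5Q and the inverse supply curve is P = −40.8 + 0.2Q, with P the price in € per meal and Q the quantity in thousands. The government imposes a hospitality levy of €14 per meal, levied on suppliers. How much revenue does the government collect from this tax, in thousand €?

Rewrite in direct form: Qd = 344 − 2P and Qs = 5P + 204.
Before the tax: set 344 − 2P = 5P + 204 → P* = €20, Q* = 304.
With the tax collected from suppliers, supply shifts: Qs = 5(P − 14) + 204.
New equilibrium: consumers pay €30, suppliers receive €16, Q = 284. (Wedge: Pb − Ps = 14.)
Revenue = t · Q = 14 · 284 = €3976.

Tax revenue = €3976 thousand.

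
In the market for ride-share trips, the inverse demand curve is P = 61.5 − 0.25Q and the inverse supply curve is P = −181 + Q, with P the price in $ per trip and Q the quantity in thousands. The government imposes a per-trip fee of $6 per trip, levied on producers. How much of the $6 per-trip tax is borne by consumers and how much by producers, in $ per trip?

Inverting to Q(P) form: Qd = 246 − 4P; Qs = P + 181.
Before the tax: set 246 − 4P = P + 181 → P* = $13, Q* = 194.
With the tax collected from producers, supply shifts: Qs = (P − 6) + 181.
Solving gives Q = 189.2 with consumers paying $14.2 and producers receiving $8.2 (the $6 wedge).
Burden on consumers: $1.2; on producers: $4.8. (They sum to $6.)

Consumers bear $1.2 per trip; producers bear $4.8 per trip.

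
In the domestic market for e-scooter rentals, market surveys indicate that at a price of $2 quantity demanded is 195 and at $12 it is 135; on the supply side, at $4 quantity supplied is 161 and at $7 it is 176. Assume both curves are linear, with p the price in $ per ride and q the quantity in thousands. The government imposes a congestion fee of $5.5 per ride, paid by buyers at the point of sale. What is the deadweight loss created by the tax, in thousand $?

Deadweight loss = $41.25 thousand.

Demand slope: (135 − 195)/(12 − 2) = -6, so qd = 207 − 6p.
Supply slope: (176 − 161)/(7 − 4) = 5, so qs = 5p + 141.
Before the tax: set 207 − 6p = 5p + 141 → p* = $6, q* = 171.
With the tax collected from buyers, demand (in seller-price terms) shifts: qd = 207 − 6(p + 5.5).
Solving gives q = 156 with buyers paying $8.5 and producers receiving $3 (the $5.5 wedge).
Quantity falls by |ΔQ| = |171 − 156| = 15.
DWL = ½ · t · |ΔQ| = ½ · 5.5 · 15 = $41.25.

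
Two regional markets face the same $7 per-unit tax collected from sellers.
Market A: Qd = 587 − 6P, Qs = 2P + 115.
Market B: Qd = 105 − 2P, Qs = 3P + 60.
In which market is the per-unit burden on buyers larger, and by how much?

Market A: pre-tax P* = $59, Q* = 233; post-tax Q = 222.5; per-unit burden on buyers = $1.75.
Market B: pre-tax P* = $9, Q* = 87; post-tax Q = 78.6; per-unit burden on buyers = $4.2.
Difference: $1.75 vs $4.2 → market B is larger by $2.45.

Market B, by $2.45.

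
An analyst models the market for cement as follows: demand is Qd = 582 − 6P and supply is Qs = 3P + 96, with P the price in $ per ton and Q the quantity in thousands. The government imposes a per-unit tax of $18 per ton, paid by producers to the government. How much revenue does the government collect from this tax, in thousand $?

Tax revenue = $3996 thousand.

Without the tax, 582 − 6P = 3P + 96 gives 9P = 486, so P* = $54 and Q* = 258.
With the tax collected from producers, supply shifts: Qs = 3(P − 18) + 96.
Solving gives Q = 222 with consumers paying $60 and producers receiving $42 (the $18 wedge).
Revenue = t · Q = 18 · 222 = $3996.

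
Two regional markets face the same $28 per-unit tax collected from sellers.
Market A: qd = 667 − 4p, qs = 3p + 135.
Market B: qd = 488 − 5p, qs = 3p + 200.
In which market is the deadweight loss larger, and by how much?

Market B, by $63.

Market A: pre-tax p* = $76, q* = 363; post-tax q = 315; deadweight loss = $672.
Market B: pre-tax p* = $36, q* = 308; post-tax q = 255.5; deadweight loss = $735.
Difference: $672 vs $735 → market B is larger by $63.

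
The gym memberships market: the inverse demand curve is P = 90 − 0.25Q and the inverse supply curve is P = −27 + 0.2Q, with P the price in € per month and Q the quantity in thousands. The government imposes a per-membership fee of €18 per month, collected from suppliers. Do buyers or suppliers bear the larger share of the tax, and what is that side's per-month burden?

Rewrite in direct form: Qd = 360 − 4P and Qs = 5P + 135.
Without the tax, 360 − 4P = 5P + 135 gives 9P = 225, so P* = €25 and Q* = 260.
With the tax collected from suppliers, supply shifts: Qs = 5(P − 18) + 135.
Solving gives Q = 220 with buyers paying €35 and suppliers receiving €17 (the €18 wedge).
Per-month burden: buyers €10, suppliers €8.
Buyers take the larger share because demand is less price-elastic here (demand slope 4 vs supply slope 5).
The less price-elastic side of the market bears the larger share of a per-unit tax.

Buyers bear the larger share: €10 per month.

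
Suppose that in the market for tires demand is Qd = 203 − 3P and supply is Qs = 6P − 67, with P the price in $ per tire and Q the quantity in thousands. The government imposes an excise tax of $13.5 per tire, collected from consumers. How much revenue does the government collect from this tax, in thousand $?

Tax revenue = $1161 thousand.

Without the tax, 203 − 3P = 6P − 67 gives 9P = 270, so P* = $30 and Q* = 113.
With the tax collected from consumers, demand (in seller-price terms) shifts: Qd = 203 − 3(P + 13.5).
New equilibrium: consumers pay $39, suppliers receive $25.5, Q = 86. (Wedge: Pb − Ps = 13.5.)
Revenue = t · Q = 13.5 · 86 = $1161.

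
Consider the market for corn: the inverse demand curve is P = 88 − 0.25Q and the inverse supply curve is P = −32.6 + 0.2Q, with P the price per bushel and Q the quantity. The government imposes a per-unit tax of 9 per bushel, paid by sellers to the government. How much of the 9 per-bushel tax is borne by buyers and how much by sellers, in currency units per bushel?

Buyers bear 5 per bushel; sellers bear 4 per bushel.

Inverting to Q(P) form: Qd = 352 − 4P; Qs = 5P + 163.
Without the tax, 352 − 4P = 5P + 163 gives 9P = 189, so P* = 21 and Q* = 268.
With the tax collected from sellers, supply shifts: Qs = 5(P − 9) + 163.
Solving gives Q = 248 with buyers paying 26 and sellers receiving 17 (the 9 wedge).
Burden on buyers: 5; on sellers: 4. (They sum to 9.)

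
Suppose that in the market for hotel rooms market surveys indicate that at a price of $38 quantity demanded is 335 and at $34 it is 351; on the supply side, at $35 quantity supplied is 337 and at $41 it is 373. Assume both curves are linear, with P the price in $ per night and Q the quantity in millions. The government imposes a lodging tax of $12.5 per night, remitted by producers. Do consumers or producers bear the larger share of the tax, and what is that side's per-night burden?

Consumers bear the larger share: $7.5 per night.

Demand slope: (351 − 335)/(34 − 38) = -4, so Qd = 487 − 4P.
Supply slope: (373 − 337)/(41 − 35) = 6, so Qs = 6P + 127.
Before the tax: set 487 − 4P = 6P + 127 → P* = $36, Q* = 343.
With the tax collected from producers, supply shifts: Qs = 6(P − 12.5) + 127.
New equilibrium: consumers pay $43.5, producers receive $31, Q = 313. (Wedge: Pb − Ps = 12.5.)
Per-night burden: consumers $7.5, producers $5.
Consumers take the larger share because demand is less price-elastic here (demand slope 4 vs supply slope 6).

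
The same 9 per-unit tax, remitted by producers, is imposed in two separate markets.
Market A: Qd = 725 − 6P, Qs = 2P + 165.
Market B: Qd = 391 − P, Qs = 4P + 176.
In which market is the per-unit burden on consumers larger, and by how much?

Market B, by 4.95.

Market A: pre-tax P* = 70, Q* = 305; post-tax Q = 291.5; per-unit burden on consumers = 2.25.
Market B: pre-tax P* = 43, Q* = 348; post-tax Q = 340.8; per-unit burden on consumers = 7.2.
Difference: 2.25 vs 7.2 → market B is larger by 4.95.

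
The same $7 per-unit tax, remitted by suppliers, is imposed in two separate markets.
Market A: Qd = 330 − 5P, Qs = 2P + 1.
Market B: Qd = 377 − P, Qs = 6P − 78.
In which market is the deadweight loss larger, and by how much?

Market A: pre-tax P* = $47, Q* = 95; post-tax Q = 85; deadweight loss = $35.
Market B: pre-tax P* = $65, Q* = 312; post-tax Q = 306; deadweight loss = $21.
Difference: $35 vs $21 → market A is larger by $14.

Market A, by $14.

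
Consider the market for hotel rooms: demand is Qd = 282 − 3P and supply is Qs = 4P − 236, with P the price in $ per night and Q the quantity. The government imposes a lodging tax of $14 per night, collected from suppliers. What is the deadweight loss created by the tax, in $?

Without the tax, 282 − 3P = 4P − 236 gives 7P = 518, so P* = $74 and Q* = 60.
With the tax collected from suppliers, supply shifts: Qs = 4(P − 14) − 236.
New equilibrium: buyers pay $82, suppliers receive $68, Q = 36. (Wedge: Pb − Ps = 14.)
Quantity falls by |ΔQ| = |60 − 36| = 24.
DWL = ½ · t · |ΔQ| = ½ · 14 · 24 = $168.

Deadweight loss = $168.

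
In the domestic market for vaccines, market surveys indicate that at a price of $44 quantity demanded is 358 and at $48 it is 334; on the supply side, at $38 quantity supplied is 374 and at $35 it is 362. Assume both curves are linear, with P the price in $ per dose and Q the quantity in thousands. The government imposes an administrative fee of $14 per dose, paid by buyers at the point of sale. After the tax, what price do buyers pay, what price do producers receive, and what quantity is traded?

Demand slope: (334 − 358)/(48 − 44) = -6, so Qd = 622 − 6P.
Supply slope: (362 − 374)/(35 − 38) = 4, so Qs = 4P + 222.
Before the tax: set 622 − 6P = 4P + 222 → P* = $40, Q* = 382.
With the tax collected from buyers, demand (in seller-price terms) shifts: Qd = 622 − 6(P + 14).
Solving gives Q = 348.4 with buyers paying $45.6 and producers receiving $31.6 (the $14 wedge).
The less price-elastic side of the market bears the larger share of a per-unit tax.

Buyers pay $45.6; producers receive $31.6; quantity = 348.4.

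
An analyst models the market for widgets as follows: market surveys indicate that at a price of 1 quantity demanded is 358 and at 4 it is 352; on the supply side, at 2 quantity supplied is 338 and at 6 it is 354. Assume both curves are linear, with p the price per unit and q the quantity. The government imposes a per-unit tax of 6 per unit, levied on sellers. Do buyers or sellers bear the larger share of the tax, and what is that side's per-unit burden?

Buyers bear the larger share: 4 per unit.

Demand slope: (352 − 358)/(4 − 1) = -2, so qd = 360 − 2p.
Supply slope: (354 − 338)/(6 − 2) = 4, so qs = 4p + 330.
Without the tax, 360 − 2p = 4p + 330 gives 6p = 30, so p* = 5 and q* = 350.
With the tax collected from sellers, supply shifts: qs = 4(p − 6) + 330.
New equilibrium: buyers pay 9, sellers receive 3, q = 342. (Wedge: pb − ps = 6.)
Per-unit burden: buyers 4, sellers 2.
Buyers take the larger share because demand is less price-elastic here (demand slope 2 vs supply slope 4).
The less price-elastic side of the market bears the larger share of a per-unit tax.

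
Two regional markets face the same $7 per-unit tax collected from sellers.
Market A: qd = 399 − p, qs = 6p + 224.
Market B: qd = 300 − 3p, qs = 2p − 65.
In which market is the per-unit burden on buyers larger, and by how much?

Market A: pre-tax p* = $25, q* = 374; post-tax q = 368; per-unit burden on buyers = $6.
Market B: pre-tax p* = $73, q* = 81; post-tax q = 72.6; per-unit burden on buyers = $2.8.
Difference: $6 vs $2.8 → market A is larger by $3.2.

Market A, by $3.2.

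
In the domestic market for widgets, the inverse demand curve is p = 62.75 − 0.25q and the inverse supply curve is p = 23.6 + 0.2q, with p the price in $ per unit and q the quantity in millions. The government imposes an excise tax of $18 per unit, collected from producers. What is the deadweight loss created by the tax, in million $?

Deadweight loss = $360 million.

Rewrite in direct form: qd = 251 − 4p and qs = 5p − 118.
Without the tax, 251 − 4p = 5p − 118 gives 9p = 369, so p* = $41 and q* = 87.
With the tax collected from producers, supply shifts: qs = 5(p − 18) − 118.
New equilibrium: consumers pay $51, producers receive $33, q = 47. (Wedge: pb − ps = 18.)
Quantity falls by |ΔQ| = |87 − 47| = 40.
DWL = ½ · t · |ΔQ| = ½ · 18 · 40 = $360.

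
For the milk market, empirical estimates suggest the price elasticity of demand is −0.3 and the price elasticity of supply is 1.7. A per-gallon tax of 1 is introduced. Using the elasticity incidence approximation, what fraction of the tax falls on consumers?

Consumers' share ≈ 0.85.

Incidence ratio: consumers' share ≈ εs / (εs + |εd|) = 1.7 / (1.7 + 0.3) = 0.85.
Supply is the more elastic side, so consumers bear the larger share.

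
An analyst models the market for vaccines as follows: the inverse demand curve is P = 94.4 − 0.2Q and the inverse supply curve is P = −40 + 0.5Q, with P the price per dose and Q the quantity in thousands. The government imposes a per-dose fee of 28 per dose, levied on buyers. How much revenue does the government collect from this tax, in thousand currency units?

Tax revenue = 4256 thousand.

Inverting to Q(P) form: Qd = 472 − 5P; Qs = 2P + 80.
Before the tax: set 472 − 5P = 2P + 80 → P* = 56, Q* = 192.
With the tax collected from buyers, demand (in seller-price terms) shifts: Qd = 472 − 5(P + 28).
Solving gives Q = 152 with buyers paying 64 and sellers receiving 36 (the 28 wedge).
Revenue = t · Q = 28 · 152 = 4256.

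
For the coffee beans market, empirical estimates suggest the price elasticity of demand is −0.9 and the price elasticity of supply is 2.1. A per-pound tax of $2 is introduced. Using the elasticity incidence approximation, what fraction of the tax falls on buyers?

Buyers' share ≈ 0.7.

Incidence ratio: buyers' share ≈ εs / (εs + |εd|) = 2.1 / (2.1 + 0.9) = 0.7.
Supply is the more elastic side, so buyers bear the larger share.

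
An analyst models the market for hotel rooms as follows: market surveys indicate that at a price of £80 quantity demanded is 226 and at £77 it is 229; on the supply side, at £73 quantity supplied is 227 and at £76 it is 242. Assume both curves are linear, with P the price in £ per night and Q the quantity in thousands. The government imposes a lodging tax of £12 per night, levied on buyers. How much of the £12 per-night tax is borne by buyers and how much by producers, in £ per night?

Demand slope: (229 − 226)/(77 − 80) = -1, so Qd = 306 − P.
Supply slope: (242 − 227)/(76 − 73) = 5, so Qs = 5P − 138.
Without the tax, 306 − P = 5P − 138 gives 6P = 444, so P* = £74 and Q* = 232.
With the tax collected from buyers, demand (in seller-price terms) shifts: Qd = 306 − (P + 12).
New equilibrium: buyers pay £84, producers receive £72, Q = 222. (Wedge: Pb − Ps = 12.)
Burden on buyers: £10; on producers: £2. (They sum to £12.)

Buyers bear £10 per night; producers bear £2 per night.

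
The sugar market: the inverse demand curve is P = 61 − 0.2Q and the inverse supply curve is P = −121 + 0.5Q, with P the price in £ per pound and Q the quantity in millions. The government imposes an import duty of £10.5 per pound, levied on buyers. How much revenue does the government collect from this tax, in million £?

Tax revenue = £2572.5 million.

Rewrite in direct form: Qd = 305 − 5P and Qs = 2P + 242.
Without the tax, 305 − 5P = 2P + 242 gives 7P = 63, so P* = £9 and Q* = 260.
With the tax collected from buyers, demand (in seller-price terms) shifts: Qd = 305 − 5(P + 10.5).
Solving gives Q = 245 with buyers paying £12 and suppliers receiving £1.5 (the £10.5 wedge).
Revenue = t · Q = 10.5 · 245 = £2572.5.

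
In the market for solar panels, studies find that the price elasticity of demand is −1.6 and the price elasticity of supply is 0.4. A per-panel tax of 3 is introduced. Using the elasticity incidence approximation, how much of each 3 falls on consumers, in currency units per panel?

Consumers bear ≈ 0.6 per panel.

Incidence ratio: consumers' share ≈ εs / (εs + |εd|) = 0.4 / (0.4 + 1.6) = 0.2.
So consumers bear ≈ 0.2 × 3 = 0.6; producers bear 2.4.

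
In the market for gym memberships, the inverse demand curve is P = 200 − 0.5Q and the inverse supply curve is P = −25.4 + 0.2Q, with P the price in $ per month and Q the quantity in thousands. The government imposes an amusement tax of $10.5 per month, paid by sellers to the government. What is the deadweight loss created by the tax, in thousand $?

Inverting to Q(P) form: Qd = 400 − 2P; Qs = 5P + 127.
Without the tax, 400 − 2P = 5P + 127 gives 7P = 273, so P* = $39 and Q* = 322.
With the tax collected from sellers, supply shifts: Qs = 5(P − 10.5) + 127.
New equilibrium: buyers pay $46.5, sellers receive $36, Q = 307. (Wedge: Pb − Ps = 10.5.)
Quantity falls by |ΔQ| = |322 − 307| = 15.
DWL = ½ · t · |ΔQ| = ½ · 10.5 · 15 = $78.75.

Deadweight loss = $78.75 thousand.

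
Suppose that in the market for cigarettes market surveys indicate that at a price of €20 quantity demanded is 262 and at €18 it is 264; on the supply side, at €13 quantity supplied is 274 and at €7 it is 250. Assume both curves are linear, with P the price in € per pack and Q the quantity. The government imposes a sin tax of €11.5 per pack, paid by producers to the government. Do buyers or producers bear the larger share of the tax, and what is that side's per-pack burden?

Demand slope: (264 − 262)/(18 − 20) = -1, so Qd = 282 − P.
Supply slope: (250 − 274)/(7 − 13) = 4, so Qs = 4P + 222.
Without the tax, 282 − P = 4P + 222 gives 5P = 60, so P* = €12 and Q* = 270.
With the tax collected from producers, supply shifts: Qs = 4(P − 11.5) + 222.
New equilibrium: buyers pay €21.2, producers receive €9.7, Q = 260.8. (Wedge: Pb − Ps = 11.5.)
Per-pack burden: buyers €9.2, producers €2.3.
Buyers take the larger share because demand is less price-elastic here (demand slope 1 vs supply slope 4).

Buyers bear the larger share: €9.2 per pack.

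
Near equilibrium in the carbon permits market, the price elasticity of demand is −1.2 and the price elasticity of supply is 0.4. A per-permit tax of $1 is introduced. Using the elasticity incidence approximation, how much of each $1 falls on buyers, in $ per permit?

Buyers bear ≈ $0.25 per permit.

Incidence ratio: buyers' share ≈ εs / (εs + |εd|) = 0.4 / (0.4 + 1.2) = 0.25.
So buyers bear ≈ 0.25 × $1 = $0.25; suppliers bear $0.75.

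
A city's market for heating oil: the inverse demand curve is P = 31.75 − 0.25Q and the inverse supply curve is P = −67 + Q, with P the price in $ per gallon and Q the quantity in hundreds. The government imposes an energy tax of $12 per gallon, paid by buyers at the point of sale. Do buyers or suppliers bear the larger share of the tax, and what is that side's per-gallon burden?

Suppliers bear the larger share: $9.6 per gallon.

Inverting to Q(P) form: Qd = 127 − 4P; Qs = P + 67.
Without the tax, 127 − 4P = P + 67 gives 5P = 60, so P* = $12 and Q* = 79.
With the tax collected from buyers, demand (in seller-price terms) shifts: Qd = 127 − 4(P + 12).
Solving gives Q = 69.4 with buyers paying $14.4 and suppliers receiving $2.4 (the $12 wedge).
Per-gallon burden: buyers $2.4, suppliers $9.6.
Suppliers take the larger share because supply is less price-elastic here (demand slope 4 vs supply slope 1).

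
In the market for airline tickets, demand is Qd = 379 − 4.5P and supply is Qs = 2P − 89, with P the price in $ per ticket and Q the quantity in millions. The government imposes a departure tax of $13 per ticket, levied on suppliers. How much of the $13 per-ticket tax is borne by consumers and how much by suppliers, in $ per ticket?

Without the tax, 379 − 4.5P = 2P − 89 gives 6.5P = 468, so P* = $72 and Q* = 55.
With the tax collected from suppliers, supply shifts: Qs = 2(P − 13) − 89.
Solving gives Q = 37 with consumers paying $76 and suppliers receiving $63 (the $13 wedge).
Burden on consumers: $4; on suppliers: $9. (They sum to $13.)
The less price-elastic side of the market bears the larger share of a per-unit tax.

Consumers bear $4 per ticket; suppliers bear $9 per ticket.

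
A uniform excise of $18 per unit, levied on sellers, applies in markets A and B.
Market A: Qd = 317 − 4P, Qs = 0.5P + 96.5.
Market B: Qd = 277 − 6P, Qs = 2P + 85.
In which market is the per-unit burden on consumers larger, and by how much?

Market A: pre-tax P* = $49, Q* = 121; post-tax Q = 113; per-unit burden on consumers = $2.
Market B: pre-tax P* = $24, Q* = 133; post-tax Q = 106; per-unit burden on consumers = $4.5.
Difference: $2 vs $4.5 → market B is larger by $2.5.

Market B, by $2.5.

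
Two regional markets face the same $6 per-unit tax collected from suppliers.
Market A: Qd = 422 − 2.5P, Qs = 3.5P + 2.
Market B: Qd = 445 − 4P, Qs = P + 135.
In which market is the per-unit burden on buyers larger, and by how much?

Market A, by $2.3.

Market A: pre-tax P* = $70, Q* = 247; post-tax Q = 238.25; per-unit burden on buyers = $3.5.
Market B: pre-tax P* = $62, Q* = 197; post-tax Q = 192.2; per-unit burden on buyers = $1.2.
Difference: $3.5 vs $1.2 → market A is larger by $2.3.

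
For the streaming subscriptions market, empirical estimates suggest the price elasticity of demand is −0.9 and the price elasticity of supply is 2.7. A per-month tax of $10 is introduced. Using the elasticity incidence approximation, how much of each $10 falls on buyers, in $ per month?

Buyers bear ≈ $7.5 per month.

Incidence ratio: buyers' share ≈ εs / (εs + |εd|) = 2.7 / (2.7 + 0.9) = 0.75.
So buyers bear ≈ 0.75 × $10 = $7.5; sellers bear $2.5.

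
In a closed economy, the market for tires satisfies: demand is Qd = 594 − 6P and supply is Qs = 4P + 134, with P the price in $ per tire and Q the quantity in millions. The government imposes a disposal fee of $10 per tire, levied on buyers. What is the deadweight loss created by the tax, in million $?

Without the tax, 594 − 6P = 4P + 134 gives 10P = 460, so P* = $46 and Q* = 318.
With the tax collected from buyers, demand (in seller-price terms) shifts: Qd = 594 − 6(P + 10).
New equilibrium: buyers pay $50, sellers receive $40, Q = 294. (Wedge: Pb − Ps = 10.)
Quantity falls by |ΔQ| = |318 − 294| = 24.
DWL = ½ · t · |ΔQ| = ½ · 10 · 24 = $120.

Deadweight loss = $120 million.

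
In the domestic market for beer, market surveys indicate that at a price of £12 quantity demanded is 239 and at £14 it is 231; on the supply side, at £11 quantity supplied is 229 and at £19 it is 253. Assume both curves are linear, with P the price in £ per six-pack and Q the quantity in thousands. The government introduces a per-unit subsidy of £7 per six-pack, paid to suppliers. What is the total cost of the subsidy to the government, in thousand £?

Government outlay = £1729 thousand.

Demand slope: (231 − 239)/(14 − 12) = -4, so Qd = 287 − 4P.
Supply slope: (253 − 229)/(19 − 11) = 3, so Qs = 3P + 196.
Before the subsidy: set 287 − 4P = 3P + 196 → P* = £13, Q* = 235.
With a per-unit subsidy paid to suppliers, each receives P + 7 per unit sold, so supply becomes Qs = 3(P + 7) + 196.
Solving gives Q = 247 with buyers paying £10 and suppliers receiving £17 (the £7 wedge).
Outlay = t · Q = 7 · 247 = £1729.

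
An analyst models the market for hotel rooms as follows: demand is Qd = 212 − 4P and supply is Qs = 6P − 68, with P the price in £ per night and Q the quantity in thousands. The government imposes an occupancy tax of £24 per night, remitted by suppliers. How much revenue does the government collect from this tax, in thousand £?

Without the tax, 212 − 4P = 6P − 68 gives 10P = 280, so P* = £28 and Q* = 100.
With the tax collected from suppliers, supply shifts: Qs = 6(P − 24) − 68.
Solving gives Q = 42.4 with buyers paying £42.4 and suppliers receiving £18.4 (the £24 wedge).
Revenue = t · Q = 24 · 42.4 = £1017.6.

Tax revenue = £1017.6 thousand.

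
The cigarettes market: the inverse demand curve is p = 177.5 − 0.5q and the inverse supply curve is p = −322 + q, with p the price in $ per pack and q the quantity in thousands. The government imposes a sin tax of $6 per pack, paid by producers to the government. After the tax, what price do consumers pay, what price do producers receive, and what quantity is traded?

Inverting to q(p) form: qd = 355 − 2p; qs = p + 322.
Without the tax, 355 − 2p = p + 322 gives 3p = 33, so p* = $11 and q* = 333.
With the tax collected from producers, supply shifts: qs = (p − 6) + 322.
New equilibrium: consumers pay $13, producers receive $7, q = 329. (Wedge: pb − ps = 6.)
The less price-elastic side of the market bears the larger share of a per-unit tax.

Consumers pay $13; producers receive $7; quantity = 329.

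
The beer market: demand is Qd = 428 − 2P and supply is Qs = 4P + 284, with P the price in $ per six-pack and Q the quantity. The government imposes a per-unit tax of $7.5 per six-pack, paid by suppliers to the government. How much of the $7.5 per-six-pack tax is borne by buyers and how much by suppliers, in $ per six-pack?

Buyers bear $5 per six-pack; suppliers bear $2.5 per six-pack.

Before the tax: set 428 − 2P = 4P + 284 → P* = $24, Q* = 380.
With the tax collected from suppliers, supply shifts: Qs = 4(P − 7.5) + 284.
New equilibrium: buyers pay $29, suppliers receive $21.5, Q = 370. (Wedge: Pb − Ps = 7.5.)
Burden on buyers: $5; on suppliers: $2.5. (They sum to $7.5.)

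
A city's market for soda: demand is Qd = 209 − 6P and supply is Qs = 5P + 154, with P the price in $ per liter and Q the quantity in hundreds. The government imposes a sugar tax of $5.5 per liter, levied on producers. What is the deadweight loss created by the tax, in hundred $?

Without the tax, 209 − 6P = 5P + 154 gives 11P = 55, so P* = $5 and Q* = 179.
With the tax collected from producers, supply shifts: Qs = 5(P − 5.5) + 154.
Solving gives Q = 164 with consumers paying $7.5 and producers receiving $2 (the $5.5 wedge).
Quantity falls by |ΔQ| = |179 − 164| = 15.
DWL = ½ · t · |ΔQ| = ½ · 5.5 · 15 = $41.25.

Deadweight loss = $41.25 hundred.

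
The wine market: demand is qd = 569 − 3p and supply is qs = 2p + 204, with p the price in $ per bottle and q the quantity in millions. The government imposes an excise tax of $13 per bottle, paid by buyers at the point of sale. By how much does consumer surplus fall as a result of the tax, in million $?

Consumer surplus falls by $1779.44 million.

Before the tax: set 569 − 3p = 2p + 204 → p* = $73, q* = 350.
With the tax collected from buyers, demand (in seller-price terms) shifts: qd = 569 − 3(p + 13).
New equilibrium: buyers pay $78.2, suppliers receive $65.2, q = 334.4. (Wedge: pb − ps = 13.)
ΔCS is the trapezoid between Q = 334.4 and Q = 350 of height $5.2: ½ · (350 + 334.4) · 5.2 = $1779.44.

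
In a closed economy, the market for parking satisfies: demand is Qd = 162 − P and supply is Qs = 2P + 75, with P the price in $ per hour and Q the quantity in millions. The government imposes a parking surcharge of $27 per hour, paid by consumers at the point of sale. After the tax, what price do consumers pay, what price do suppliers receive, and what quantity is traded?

Consumers pay $47; suppliers receive $20; quantity = 115.

Without the tax, 162 − P = 2P + 75 gives 3P = 87, so P* = $29 and Q* = 133.
With the tax collected from consumers, demand (in seller-price terms) shifts: Qd = 162 − (P + 27).
New equilibrium: consumers pay $47, suppliers receive $20, Q = 115. (Wedge: Pb − Ps = 27.)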